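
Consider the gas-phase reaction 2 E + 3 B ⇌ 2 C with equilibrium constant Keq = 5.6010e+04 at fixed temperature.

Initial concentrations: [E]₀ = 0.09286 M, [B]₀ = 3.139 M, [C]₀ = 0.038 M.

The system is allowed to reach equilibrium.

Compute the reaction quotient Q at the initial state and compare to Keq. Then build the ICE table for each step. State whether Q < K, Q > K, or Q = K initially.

Q₀ = 0.005414; Q < K (proceeds forward)

Q₀ = 0.005414 vs Keq = 5.6010e+04 ⇒ Q<K, forward
Step 1:
                   E          B          C
  I          0.09286      3.139      0.038
  C         -0.09275    -0.1391    0.09275
  E       1.0633e-04          3     0.1308
  solve Keq expr → x = 0.04638; check Q = 5.6010e+04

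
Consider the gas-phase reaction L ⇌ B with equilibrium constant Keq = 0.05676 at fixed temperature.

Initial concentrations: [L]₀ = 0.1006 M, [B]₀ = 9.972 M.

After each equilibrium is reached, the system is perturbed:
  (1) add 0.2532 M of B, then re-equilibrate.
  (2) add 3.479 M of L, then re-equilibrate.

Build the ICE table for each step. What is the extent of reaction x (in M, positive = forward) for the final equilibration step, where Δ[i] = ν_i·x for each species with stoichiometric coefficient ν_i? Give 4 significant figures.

Q₀ = 99.13 vs Keq = 0.05676 ⇒ Q>K, reverse
Step 1:
                   L          B
  I           0.1006      9.972
  C            9.431     -9.431
  E            9.532      0.541
  solve Keq expr → x = -9.431; check Q = 0.05676
Then add 0.2532 M of B.
Step 2:
                   L          B
  I            9.532     0.7942
  C           0.2396    -0.2396
  E            9.771     0.5546
  solve Keq expr → x = -0.2396; check Q = 0.05676
Then add 3.479 M of L.
Step 3:
                   L          B
  I            13.25     0.5546
  C          -0.1869     0.1869
  E            13.06     0.7415
  solve Keq expr → x = 0.1869; check Q = 0.05676

x = 0.1869 M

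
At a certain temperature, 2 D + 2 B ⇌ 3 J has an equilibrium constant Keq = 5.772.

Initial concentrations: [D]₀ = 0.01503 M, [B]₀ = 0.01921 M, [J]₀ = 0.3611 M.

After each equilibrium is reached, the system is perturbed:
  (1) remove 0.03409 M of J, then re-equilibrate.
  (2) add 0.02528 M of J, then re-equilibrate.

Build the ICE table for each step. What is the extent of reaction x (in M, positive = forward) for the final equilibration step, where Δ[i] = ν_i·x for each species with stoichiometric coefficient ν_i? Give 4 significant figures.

x = -0.004566 M

Q₀ = 5.6482e+05 vs Keq = 5.772 ⇒ Q>K, reverse
Step 1:
                   D          B          J
  Initial    0.01503    0.01921     0.3611
  Change      0.1397     0.1397    -0.2095
  Equil       0.1547     0.1589     0.1516
  solve Keq expr → x = -0.06983; check Q = 5.772
Then remove 0.03409 M of J.
Step 2:
                   D          B          J
  Initial     0.1547     0.1589     0.1175
  Change     -0.0123    -0.0123    0.01844
  Equil       0.1424     0.1466      0.136
  solve Keq expr → x = 0.006148; check Q = 5.772
Then add 0.02528 M of J.
Step 3:
                   D          B          J
  Initial     0.1424     0.1466     0.1613
  Change    0.009132   0.009132    -0.0137
  Equil       0.1515     0.1557     0.1476
  solve Keq expr → x = -0.004566; check Q = 5.772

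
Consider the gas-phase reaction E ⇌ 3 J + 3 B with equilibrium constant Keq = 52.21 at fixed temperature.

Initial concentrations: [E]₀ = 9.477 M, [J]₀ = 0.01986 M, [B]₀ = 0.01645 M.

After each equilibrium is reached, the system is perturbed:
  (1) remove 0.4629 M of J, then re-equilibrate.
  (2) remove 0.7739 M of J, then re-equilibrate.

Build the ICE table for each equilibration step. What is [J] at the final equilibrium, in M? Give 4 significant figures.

Q₀ = 3.6793e-12 vs Keq = 52.21 ⇒ Q<K, forward
Step 1:
                    E           J           B
  I             9.477     0.01986     0.01645
  C           -0.9157       2.747       2.747
  E             8.561       2.767       2.763
  solve Keq expr → x = 0.9157; check Q = 52.21
Then remove 0.4629 M of J.
Step 2:
                    E           J           B
  I             8.561       2.304       2.763
  C          -0.07891      0.2367      0.2367
  E             8.482       2.541           3
  solve Keq expr → x = 0.07891; check Q = 52.21
Then remove 0.7739 M of J.
Step 3:
                    E           J           B
  I             8.482       1.767           3
  C           -0.1459      0.4377      0.4377
  E             8.337       2.204       3.438
  solve Keq expr → x = 0.1459; check Q = 52.21

[J]_eq = 2.204 M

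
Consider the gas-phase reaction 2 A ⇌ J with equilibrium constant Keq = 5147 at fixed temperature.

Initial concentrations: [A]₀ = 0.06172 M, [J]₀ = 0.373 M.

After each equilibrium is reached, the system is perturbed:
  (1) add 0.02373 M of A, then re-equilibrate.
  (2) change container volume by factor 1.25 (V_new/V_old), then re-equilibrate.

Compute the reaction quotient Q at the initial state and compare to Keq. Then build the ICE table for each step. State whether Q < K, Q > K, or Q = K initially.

Q₀ = 97.92 vs Keq = 5147 ⇒ Q<K, forward
Step 1:
                    A           J
  init        0.06172       0.373
  Δ          -0.05291     0.02646
  eq          0.00881      0.3995
  solve Keq expr → x = 0.02646; check Q = 5147
Then add 0.02373 M of A.
Step 2:
                    A           J
  init        0.03254      0.3995
  Δ           -0.0236      0.0118
  eq         0.008939      0.4113
  solve Keq expr → x = 0.0118; check Q = 5147
Then change container volume by factor 1.25 (V_new/V_old).
Step 3:
                    A           J
  init       0.007151       0.329
  Δ        8.3897e-04 -4.1948e-04
  eq          0.00799      0.3286
  solve Keq expr → x = -4.1948e-04; check Q = 5147

Q₀ = 97.92; Q < K (proceeds forward)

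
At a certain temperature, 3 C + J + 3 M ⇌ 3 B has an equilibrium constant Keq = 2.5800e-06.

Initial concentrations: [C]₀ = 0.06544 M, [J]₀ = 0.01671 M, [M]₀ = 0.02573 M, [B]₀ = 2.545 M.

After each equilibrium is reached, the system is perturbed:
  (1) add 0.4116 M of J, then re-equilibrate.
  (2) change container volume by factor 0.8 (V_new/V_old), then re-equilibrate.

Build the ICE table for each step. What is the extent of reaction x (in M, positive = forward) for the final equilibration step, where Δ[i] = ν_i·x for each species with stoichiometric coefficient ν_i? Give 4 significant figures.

x = 0.01199 M

Q₀ = 2.0665e+11 vs Keq = 2.5800e-06 ⇒ Q>K, reverse
Step 1:
                    C           J           M           B
  Initial     0.06544     0.01671     0.02573       2.545
  Change        2.464      0.8212       2.464      -2.464
  Equil         2.529      0.8379       2.489      0.0814
  solve Keq expr → x = -0.8212; check Q = 2.5800e-06
Then add 0.4116 M of J.
Step 2:
                    C           J           M           B
  Initial       2.529        1.25       2.489      0.0814
  Change     -0.01072   -0.003572    -0.01072     0.01072
  Equil         2.518       1.246       2.479     0.09212
  solve Keq expr → x = 0.003572; check Q = 2.5800e-06
Then change container volume by factor 0.8 (V_new/V_old).
Step 3:
                    C           J           M           B
  Initial       3.148       1.557       3.098      0.1152
  Change     -0.03596    -0.01199    -0.03596     0.03596
  Equil         3.112       1.545       3.062      0.1511
  solve Keq expr → x = 0.01199; check Q = 2.5800e-06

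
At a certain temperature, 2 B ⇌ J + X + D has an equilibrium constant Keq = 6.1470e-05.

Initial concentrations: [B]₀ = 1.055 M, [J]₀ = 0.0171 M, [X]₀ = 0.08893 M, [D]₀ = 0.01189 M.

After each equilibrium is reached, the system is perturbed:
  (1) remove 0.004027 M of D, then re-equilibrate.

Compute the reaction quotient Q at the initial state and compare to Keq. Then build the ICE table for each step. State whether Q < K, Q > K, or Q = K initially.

Q₀ = 1.6245e-05; Q < K (proceeds forward)

Q₀ = 1.6245e-05 vs Keq = 6.1470e-05 ⇒ Q<K, forward
Step 1:
                   B          J          X          D
  init         1.055     0.0171    0.08893    0.01189
  Δ         -0.02244    0.01122    0.01122    0.01122
  eq           1.033    0.02832     0.1001    0.02311
  solve Keq expr → x = 0.01122; check Q = 6.1470e-05
Then remove 0.004027 M of D.
Step 2:
                   B          J          X          D
  init         1.033    0.02832     0.1001    0.01908
  Δ        -0.003916   0.001958   0.001958   0.001958
  eq           1.029    0.03028     0.1021    0.02104
  solve Keq expr → x = 0.001958; check Q = 6.1470e-05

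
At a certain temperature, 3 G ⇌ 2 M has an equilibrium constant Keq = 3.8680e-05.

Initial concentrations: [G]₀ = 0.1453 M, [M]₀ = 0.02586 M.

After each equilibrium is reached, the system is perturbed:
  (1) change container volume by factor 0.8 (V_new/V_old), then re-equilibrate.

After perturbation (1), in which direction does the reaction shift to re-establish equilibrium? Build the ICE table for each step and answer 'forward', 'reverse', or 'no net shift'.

Q₀ = 0.218 vs Keq = 3.8680e-05 ⇒ Q>K, reverse
Step 1:
                    G           M
  I            0.1453     0.02586
  C           0.03806    -0.02537
  E            0.1834  4.8831e-04
  solve Keq expr → x = -0.01269; check Q = 3.8680e-05
Then change container volume by factor 0.8 (V_new/V_old).
Step 2:
                    G           M
  I            0.2292  6.1038e-04
  C       -1.0735e-04  7.1566e-05
  E            0.2291  6.8195e-04
  solve Keq expr → x = 3.5783e-05; check Q = 3.8680e-05

Direction: forward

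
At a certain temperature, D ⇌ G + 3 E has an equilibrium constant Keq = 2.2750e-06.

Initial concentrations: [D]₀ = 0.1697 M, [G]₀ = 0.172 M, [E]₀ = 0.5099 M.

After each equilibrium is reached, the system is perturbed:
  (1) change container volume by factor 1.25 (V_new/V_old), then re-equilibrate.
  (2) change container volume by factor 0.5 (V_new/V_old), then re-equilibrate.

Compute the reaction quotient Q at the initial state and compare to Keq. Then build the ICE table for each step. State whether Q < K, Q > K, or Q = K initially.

Q₀ = 0.1344 vs Keq = 2.2750e-06 ⇒ Q>K, reverse
Step 1:
                    D           G           E
  Initial      0.1697       0.172      0.5099
  Change       0.1576     -0.1576     -0.4727
  Equil        0.3273     0.01444     0.03722
  solve Keq expr → x = -0.1576; check Q = 2.2750e-06
Then change container volume by factor 1.25 (V_new/V_old).
Step 2:
                    D           G           E
  Initial      0.2618     0.01155     0.02978
  Change    -0.001853    0.001853    0.005559
  Equil          0.26      0.0134     0.03533
  solve Keq expr → x = 0.001853; check Q = 2.2750e-06
Then change container volume by factor 0.5 (V_new/V_old).
Step 3:
                    D           G           E
  Initial      0.5199     0.02681     0.07067
  Change     0.009772   -0.009772    -0.02932
  Equil        0.5297     0.01704     0.04135
  solve Keq expr → x = -0.009772; check Q = 2.2750e-06

Q₀ = 0.1344; Q > K (proceeds reverse)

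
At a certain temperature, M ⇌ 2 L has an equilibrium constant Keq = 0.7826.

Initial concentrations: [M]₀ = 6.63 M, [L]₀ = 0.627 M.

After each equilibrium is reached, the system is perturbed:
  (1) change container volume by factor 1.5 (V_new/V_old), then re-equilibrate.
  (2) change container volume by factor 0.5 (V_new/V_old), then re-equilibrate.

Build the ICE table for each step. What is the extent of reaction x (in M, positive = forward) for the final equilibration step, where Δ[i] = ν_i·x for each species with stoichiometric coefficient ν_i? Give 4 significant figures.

Q₀ = 0.0593 vs Keq = 0.7826 ⇒ Q<K, forward
Step 1:
                  M         L
  init         6.63     0.627
  Δ         -0.7583     1.517
  eq          5.872     2.144
  solve Keq expr → x = 0.7583; check Q = 0.7826
Then change container volume by factor 1.5 (V_new/V_old).
Step 2:
                  M         L
  init        3.914     1.429
  Δ         -0.1443    0.2886
  eq           3.77     1.718
  solve Keq expr → x = 0.1443; check Q = 0.7826
Then change container volume by factor 0.5 (V_new/V_old).
Step 3:
                  M         L
  init         7.54     3.435
  Δ          0.4661   -0.9323
  eq          8.006     2.503
  solve Keq expr → x = -0.4661; check Q = 0.7826

x = -0.4661 M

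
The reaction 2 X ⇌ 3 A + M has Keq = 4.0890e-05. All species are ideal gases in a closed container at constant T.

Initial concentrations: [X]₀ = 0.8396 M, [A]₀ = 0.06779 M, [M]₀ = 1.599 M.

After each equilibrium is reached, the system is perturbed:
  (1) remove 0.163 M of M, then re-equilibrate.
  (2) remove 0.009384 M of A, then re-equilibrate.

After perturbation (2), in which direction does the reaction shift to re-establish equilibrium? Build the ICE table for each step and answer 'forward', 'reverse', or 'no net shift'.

Direction: forward

Q₀ = 7.0664e-04 vs Keq = 4.0890e-05 ⇒ Q>K, reverse
Step 1:
                    X           A           M
  init         0.8396     0.06779       1.599
  Δ           0.02729    -0.04093    -0.01364
  eq           0.8669     0.02686       1.585
  solve Keq expr → x = -0.01364; check Q = 4.0890e-05
Then remove 0.163 M of M.
Step 2:
                    X           A           M
  init         0.8669     0.02686       1.422
  Δ       -6.4881e-04  9.7322e-04  3.2441e-04
  eq           0.8662     0.02784       1.423
  solve Keq expr → x = 3.2441e-04; check Q = 4.0890e-05
Then remove 0.009384 M of A.
Step 3:
                    X           A           M
  init         0.8662     0.01845       1.423
  Δ         -0.006155    0.009232    0.003077
  eq           0.8601     0.02768       1.426
  solve Keq expr → x = 0.003077; check Q = 4.0890e-05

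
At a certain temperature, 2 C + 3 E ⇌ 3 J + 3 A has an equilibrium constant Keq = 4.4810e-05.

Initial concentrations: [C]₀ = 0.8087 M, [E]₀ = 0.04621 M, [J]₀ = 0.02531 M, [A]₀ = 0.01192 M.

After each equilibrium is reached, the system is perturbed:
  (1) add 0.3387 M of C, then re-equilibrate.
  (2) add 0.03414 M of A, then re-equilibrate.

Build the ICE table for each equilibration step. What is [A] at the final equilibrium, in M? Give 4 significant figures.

Q₀ = 4.2552e-07 vs Keq = 4.4810e-05 ⇒ Q<K, forward
Step 1:
                    C           E           J           A
  init         0.8087     0.04621     0.02531     0.01192
  Δ         -0.009101    -0.01365     0.01365     0.01365
  eq           0.7996     0.03256     0.03896     0.02557
  solve Keq expr → x = 0.00455; check Q = 4.4810e-05
Then add 0.3387 M of C.
Step 2:
                    C           E           J           A
  init          1.138     0.03256     0.03896     0.02557
  Δ          -0.00166   -0.002491    0.002491    0.002491
  eq            1.137     0.03007     0.04145     0.02806
  solve Keq expr → x = 8.3017e-04; check Q = 4.4810e-05
Then add 0.03414 M of A.
Step 3:
                    C           E           J           A
  init          1.137     0.03007     0.04145      0.0622
  Δ          0.007134      0.0107     -0.0107     -0.0107
  eq            1.144     0.04077     0.03075      0.0515
  solve Keq expr → x = -0.003567; check Q = 4.4810e-05

[A]_eq = 0.0515 M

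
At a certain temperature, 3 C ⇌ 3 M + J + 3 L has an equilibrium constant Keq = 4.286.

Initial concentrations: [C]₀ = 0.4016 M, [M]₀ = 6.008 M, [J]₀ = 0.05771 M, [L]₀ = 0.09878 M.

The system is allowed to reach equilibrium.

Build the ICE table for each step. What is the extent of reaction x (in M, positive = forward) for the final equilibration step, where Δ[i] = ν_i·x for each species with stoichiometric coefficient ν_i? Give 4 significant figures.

x = 0.02965 M

Q₀ = 0.1862 vs Keq = 4.286 ⇒ Q<K, forward
Step 1:
                    C           M           J           L
  init         0.4016       6.008     0.05771     0.09878
  Δ          -0.08895     0.08895     0.02965     0.08895
  eq           0.3127       6.097     0.08736      0.1877
  solve Keq expr → x = 0.02965; check Q = 4.286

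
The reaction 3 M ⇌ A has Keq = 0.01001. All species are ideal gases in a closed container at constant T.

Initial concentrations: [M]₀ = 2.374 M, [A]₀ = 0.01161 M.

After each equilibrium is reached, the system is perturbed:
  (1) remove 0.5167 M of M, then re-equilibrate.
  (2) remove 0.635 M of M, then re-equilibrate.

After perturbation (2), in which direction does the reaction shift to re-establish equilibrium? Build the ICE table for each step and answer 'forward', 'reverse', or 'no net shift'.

Q₀ = 8.6774e-04 vs Keq = 0.01001 ⇒ Q<K, forward
Step 1:
                  M         A
  I           2.374   0.01161
  C         -0.2521   0.08403
  E           2.122   0.09564
  solve Keq expr → x = 0.08403; check Q = 0.01001
Then remove 0.5167 M of M.
Step 2:
                  M         A
  I           1.605   0.09564
  C            0.13  -0.04334
  E           1.735    0.0523
  solve Keq expr → x = -0.04334; check Q = 0.01001
Then remove 0.635 M of M.
Step 3:
                  M         A
  I             1.1    0.0523
  C          0.1044   -0.0348
  E           1.205    0.0175
  solve Keq expr → x = -0.0348; check Q = 0.01001

Direction: reverse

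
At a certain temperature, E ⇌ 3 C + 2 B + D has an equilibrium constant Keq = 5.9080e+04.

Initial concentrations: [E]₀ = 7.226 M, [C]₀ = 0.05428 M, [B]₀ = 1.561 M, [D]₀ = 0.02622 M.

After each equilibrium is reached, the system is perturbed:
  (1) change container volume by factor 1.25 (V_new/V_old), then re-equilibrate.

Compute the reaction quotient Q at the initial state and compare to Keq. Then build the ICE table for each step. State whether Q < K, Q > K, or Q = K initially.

Q₀ = 1.4140e-06; Q < K (proceeds forward)

Q₀ = 1.4140e-06 vs Keq = 5.9080e+04 ⇒ Q<K, forward
Step 1:
                    E           C           B           D
  I             7.226     0.05428       1.561     0.02622
  C            -3.331       9.992       6.661       3.331
  E             3.895       10.05       8.222       3.357
  solve Keq expr → x = 3.331; check Q = 5.9080e+04
Then change container volume by factor 1.25 (V_new/V_old).
Step 2:
                    E           C           B           D
  I             3.116       8.037       6.578       2.686
  C           -0.4879       1.464      0.9758      0.4879
  E             2.628       9.501       7.554       3.173
  solve Keq expr → x = 0.4879; check Q = 5.9080e+04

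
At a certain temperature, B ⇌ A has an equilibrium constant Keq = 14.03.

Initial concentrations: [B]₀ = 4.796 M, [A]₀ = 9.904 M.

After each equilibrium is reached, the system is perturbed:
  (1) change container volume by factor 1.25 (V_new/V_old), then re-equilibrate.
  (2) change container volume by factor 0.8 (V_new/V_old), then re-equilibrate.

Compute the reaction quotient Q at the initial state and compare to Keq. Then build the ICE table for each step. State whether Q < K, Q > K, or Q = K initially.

Q₀ = 2.065; Q < K (proceeds forward)

Q₀ = 2.065 vs Keq = 14.03 ⇒ Q<K, forward
Step 1:
                   B          A
  I            4.796      9.904
  C           -3.818      3.818
  E            0.978      13.72
  solve Keq expr → x = 3.818; check Q = 14.03
Then change container volume by factor 1.25 (V_new/V_old).
Step 2:
                   B          A
  I           0.7824      10.98
  C                0          0
  E           0.7824      10.98
  solve Keq expr → x = 0; check Q = 14.03
Then change container volume by factor 0.8 (V_new/V_old).
Step 3:
                   B          A
  I            0.978      13.72
  C                0          0
  E            0.978      13.72
  solve Keq expr → x = 0; check Q = 14.03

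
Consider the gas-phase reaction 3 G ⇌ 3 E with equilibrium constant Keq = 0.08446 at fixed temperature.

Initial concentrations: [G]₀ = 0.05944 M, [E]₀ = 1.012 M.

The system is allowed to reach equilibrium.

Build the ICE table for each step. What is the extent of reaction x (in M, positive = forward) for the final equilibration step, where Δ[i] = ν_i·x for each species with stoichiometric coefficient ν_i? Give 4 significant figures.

Q₀ = 4935 vs Keq = 0.08446 ⇒ Q>K, reverse
Step 1:
                   G          E
  I          0.05944      1.012
  C           0.6853    -0.6853
  E           0.7447     0.3267
  solve Keq expr → x = -0.2284; check Q = 0.08446

x = -0.2284 M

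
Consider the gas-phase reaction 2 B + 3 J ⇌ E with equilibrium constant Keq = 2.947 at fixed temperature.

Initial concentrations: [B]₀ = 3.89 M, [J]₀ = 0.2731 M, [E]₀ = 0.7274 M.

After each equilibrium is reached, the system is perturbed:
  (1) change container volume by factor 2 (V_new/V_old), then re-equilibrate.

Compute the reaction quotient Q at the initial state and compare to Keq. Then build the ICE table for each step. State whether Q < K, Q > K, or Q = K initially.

Q₀ = 2.36 vs Keq = 2.947 ⇒ Q<K, forward
Step 1:
                    B           J           E
  init           3.89      0.2731      0.7274
  Δ          -0.01217    -0.01825    0.006085
  eq            3.878      0.2548      0.7335
  solve Keq expr → x = 0.006085; check Q = 2.947
Then change container volume by factor 2 (V_new/V_old).
Step 2:
                    B           J           E
  init          1.939      0.1274      0.3667
  Δ            0.1104      0.1656    -0.05521
  eq            2.049      0.2931      0.3115
  solve Keq expr → x = -0.05521; check Q = 2.947

Q₀ = 2.36; Q < K (proceeds forward)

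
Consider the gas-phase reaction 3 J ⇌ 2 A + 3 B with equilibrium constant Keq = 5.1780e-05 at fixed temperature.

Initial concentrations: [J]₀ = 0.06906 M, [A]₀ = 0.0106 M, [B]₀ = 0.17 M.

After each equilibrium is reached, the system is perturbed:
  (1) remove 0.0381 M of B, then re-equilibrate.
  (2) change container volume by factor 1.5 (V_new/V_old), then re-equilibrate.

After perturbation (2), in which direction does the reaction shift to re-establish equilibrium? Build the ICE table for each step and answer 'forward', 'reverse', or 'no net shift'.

Direction: forward

Q₀ = 0.001676 vs Keq = 5.1780e-05 ⇒ Q>K, reverse
Step 1:
                   J          A          B
  init       0.06906     0.0106       0.17
  Δ          0.01194   -0.00796   -0.01194
  eq           0.081    0.00264     0.1581
  solve Keq expr → x = -0.00398; check Q = 5.1780e-05
Then remove 0.0381 M of B.
Step 2:
                   J          A          B
  init         0.081    0.00264       0.12
  Δ        -0.001717   0.001145   0.001717
  eq         0.07928   0.003785     0.1217
  solve Keq expr → x = 5.7245e-04; check Q = 5.1780e-05
Then change container volume by factor 1.5 (V_new/V_old).
Step 3:
                   J          A          B
  init       0.05286   0.002523    0.08112
  Δ        -0.001504   0.001003   0.001504
  eq         0.05135   0.003526    0.08262
  solve Keq expr → x = 5.0134e-04; check Q = 5.1780e-05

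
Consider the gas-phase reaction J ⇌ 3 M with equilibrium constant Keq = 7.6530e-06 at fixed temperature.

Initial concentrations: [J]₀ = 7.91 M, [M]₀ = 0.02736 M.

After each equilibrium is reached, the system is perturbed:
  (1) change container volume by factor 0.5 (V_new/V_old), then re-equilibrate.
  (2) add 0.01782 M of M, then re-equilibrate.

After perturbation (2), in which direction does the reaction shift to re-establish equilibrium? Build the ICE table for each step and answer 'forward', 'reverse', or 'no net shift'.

Direction: reverse

Q₀ = 2.5892e-06 vs Keq = 7.6530e-06 ⇒ Q<K, forward
Step 1:
                  J         M
  I            7.91   0.02736
  C       -0.003966    0.0119
  E           7.906   0.03926
  solve Keq expr → x = 0.003966; check Q = 7.6530e-06
Then change container volume by factor 0.5 (V_new/V_old).
Step 2:
                  J         M
  I           15.81   0.07852
  C        0.009681  -0.02904
  E           15.82   0.04947
  solve Keq expr → x = -0.009681; check Q = 7.6530e-06
Then add 0.01782 M of M.
Step 3:
                  J         M
  I           15.82   0.06729
  C        0.005938  -0.01781
  E           15.83   0.04948
  solve Keq expr → x = -0.005938; check Q = 7.6530e-06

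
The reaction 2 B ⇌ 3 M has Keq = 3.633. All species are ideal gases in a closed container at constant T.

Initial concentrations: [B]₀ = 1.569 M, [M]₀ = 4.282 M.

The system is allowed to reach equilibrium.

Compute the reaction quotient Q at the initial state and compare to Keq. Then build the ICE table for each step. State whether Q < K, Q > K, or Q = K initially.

Q₀ = 31.89 vs Keq = 3.633 ⇒ Q>K, reverse
Step 1:
                   B          M
  I            1.569      4.282
  C           0.9549     -1.432
  E            2.524       2.85
  solve Keq expr → x = -0.4774; check Q = 3.633

Q₀ = 31.89; Q > K (proceeds reverse)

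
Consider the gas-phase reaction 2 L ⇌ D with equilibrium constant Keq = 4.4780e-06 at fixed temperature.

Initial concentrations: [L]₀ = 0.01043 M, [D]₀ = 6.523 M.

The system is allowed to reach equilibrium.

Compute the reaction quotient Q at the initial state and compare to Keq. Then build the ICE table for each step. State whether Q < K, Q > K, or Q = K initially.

Q₀ = 5.9962e+04; Q > K (proceeds reverse)

Q₀ = 5.9962e+04 vs Keq = 4.4780e-06 ⇒ Q>K, reverse
Step 1:
                  L         D
  Initial   0.01043     6.523
  Change      13.04    -6.522
  Equil       13.05 7.6319e-04
  solve Keq expr → x = -6.522; check Q = 4.4780e-06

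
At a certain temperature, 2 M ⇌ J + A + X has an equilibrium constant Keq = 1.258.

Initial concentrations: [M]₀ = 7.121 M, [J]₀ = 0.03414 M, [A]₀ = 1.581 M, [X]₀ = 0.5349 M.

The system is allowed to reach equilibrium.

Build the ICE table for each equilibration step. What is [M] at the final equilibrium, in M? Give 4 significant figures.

[M]_eq = 3.459 M

Q₀ = 5.6936e-04 vs Keq = 1.258 ⇒ Q<K, forward
Step 1:
                   M          J          A          X
  Initial      7.121    0.03414      1.581     0.5349
  Change      -3.662      1.831      1.831      1.831
  Equil        3.459      1.865      3.412      2.366
  solve Keq expr → x = 1.831; check Q = 1.258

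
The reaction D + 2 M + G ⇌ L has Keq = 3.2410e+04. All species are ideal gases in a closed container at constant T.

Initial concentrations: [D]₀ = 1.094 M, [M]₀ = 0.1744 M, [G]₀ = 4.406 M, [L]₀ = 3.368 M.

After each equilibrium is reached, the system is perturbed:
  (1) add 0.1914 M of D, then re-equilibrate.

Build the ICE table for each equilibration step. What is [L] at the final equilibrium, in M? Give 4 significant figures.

[L]_eq = 3.453 M

Q₀ = 22.97 vs Keq = 3.2410e+04 ⇒ Q<K, forward
Step 1:
                    D           M           G           L
  Initial       1.094      0.1744       4.406       3.368
  Change     -0.08473     -0.1695    -0.08473     0.08473
  Equil         1.009    0.004942       4.321       3.453
  solve Keq expr → x = 0.08473; check Q = 3.2410e+04
Then add 0.1914 M of D.
Step 2:
                    D           M           G           L
  Initial       1.201    0.004942       4.321       3.453
  Change  -2.0520e-04 -4.1039e-04 -2.0520e-04  2.0520e-04
  Equil           1.2    0.004532       4.321       3.453
  solve Keq expr → x = 2.0520e-04; check Q = 3.2410e+04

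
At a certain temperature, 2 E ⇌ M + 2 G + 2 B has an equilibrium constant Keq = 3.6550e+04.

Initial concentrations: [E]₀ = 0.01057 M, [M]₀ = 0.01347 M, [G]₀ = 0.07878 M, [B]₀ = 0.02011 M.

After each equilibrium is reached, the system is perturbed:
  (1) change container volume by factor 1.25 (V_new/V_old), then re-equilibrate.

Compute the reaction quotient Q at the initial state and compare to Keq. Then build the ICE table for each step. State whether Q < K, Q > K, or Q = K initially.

Q₀ = 3.0260e-04; Q < K (proceeds forward)

Q₀ = 3.0260e-04 vs Keq = 3.6550e+04 ⇒ Q<K, forward
Step 1:
                    E           M           G           B
  Initial     0.01057     0.01347     0.07878     0.02011
  Change     -0.01057    0.005284     0.01057     0.01057
  Equil    1.9634e-06     0.01875     0.08935     0.03068
  solve Keq expr → x = 0.005284; check Q = 3.6550e+04
Then change container volume by factor 1.25 (V_new/V_old).
Step 2:
                    E           M           G           B
  Initial  1.5707e-06       0.015     0.07148     0.02454
  Change  -4.4678e-07  2.2339e-07  4.4678e-07  4.4678e-07
  Equil    1.1240e-06       0.015     0.07148     0.02454
  solve Keq expr → x = 2.2339e-07; check Q = 3.6550e+04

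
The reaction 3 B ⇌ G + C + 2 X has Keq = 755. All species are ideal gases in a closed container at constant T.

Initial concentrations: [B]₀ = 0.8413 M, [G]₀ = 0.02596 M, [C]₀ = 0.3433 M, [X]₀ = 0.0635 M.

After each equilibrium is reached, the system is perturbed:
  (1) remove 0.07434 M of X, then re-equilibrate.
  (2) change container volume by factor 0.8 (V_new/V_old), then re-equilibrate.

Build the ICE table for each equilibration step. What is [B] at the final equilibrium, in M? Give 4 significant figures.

Q₀ = 6.0349e-05 vs Keq = 755 ⇒ Q<K, forward
Step 1:
                    B           G           C           X
  I            0.8413     0.02596      0.3433      0.0635
  C           -0.7976      0.2659      0.2659      0.5317
  E            0.0437      0.2918      0.6092      0.5952
  solve Keq expr → x = 0.2659; check Q = 755
Then remove 0.07434 M of X.
Step 2:
                    B           G           C           X
  I            0.0437      0.2918      0.6092      0.5209
  C         -0.003519    0.001173    0.001173    0.002346
  E           0.04018       0.293      0.6103      0.5232
  solve Keq expr → x = 0.001173; check Q = 755
Then change container volume by factor 0.8 (V_new/V_old).
Step 3:
                    B           G           C           X
  I           0.05022      0.3663      0.7629      0.6541
  C          0.003655   -0.001218   -0.001218   -0.002437
  E           0.05387       0.365      0.7617      0.6516
  solve Keq expr → x = -0.001218; check Q = 755

[B]_eq = 0.05387 M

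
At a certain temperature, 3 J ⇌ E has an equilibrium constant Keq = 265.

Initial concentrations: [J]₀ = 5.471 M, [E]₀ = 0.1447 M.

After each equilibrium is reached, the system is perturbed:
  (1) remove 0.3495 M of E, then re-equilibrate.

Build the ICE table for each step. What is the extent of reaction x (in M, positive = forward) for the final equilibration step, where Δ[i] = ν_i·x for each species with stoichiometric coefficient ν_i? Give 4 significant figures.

Q₀ = 8.8363e-04 vs Keq = 265 ⇒ Q<K, forward
Step 1:
                  J         E
  I           5.471    0.1447
  C          -5.278     1.759
  E           0.193     1.904
  solve Keq expr → x = 1.759; check Q = 265
Then remove 0.3495 M of E.
Step 2:
                  J         E
  I           0.193     1.555
  C        -0.01245  0.004151
  E          0.1805     1.559
  solve Keq expr → x = 0.004151; check Q = 265

x = 0.004151 M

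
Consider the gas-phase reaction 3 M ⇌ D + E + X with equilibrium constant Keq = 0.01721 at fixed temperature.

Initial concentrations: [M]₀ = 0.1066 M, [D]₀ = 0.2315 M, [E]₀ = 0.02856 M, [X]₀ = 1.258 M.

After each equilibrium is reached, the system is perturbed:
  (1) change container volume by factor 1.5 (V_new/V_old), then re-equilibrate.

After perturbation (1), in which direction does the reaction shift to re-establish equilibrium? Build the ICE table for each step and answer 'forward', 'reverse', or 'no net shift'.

Direction: no net shift

Q₀ = 6.866 vs Keq = 0.01721 ⇒ Q>K, reverse
Step 1:
                    M           D           E           X
  Initial      0.1066      0.2315     0.02856       1.258
  Change      0.08425    -0.02808    -0.02808    -0.02808
  Equil        0.1908      0.2034  4.7815e-04        1.23
  solve Keq expr → x = -0.02808; check Q = 0.01721
Then change container volume by factor 1.5 (V_new/V_old).
Step 2:
                    M           D           E           X
  Initial      0.1272      0.1356  3.1876e-04      0.8199
  Change            0           0           0           0
  Equil        0.1272      0.1356  3.1876e-04      0.8199
  solve Keq expr → x = 0; check Q = 0.01721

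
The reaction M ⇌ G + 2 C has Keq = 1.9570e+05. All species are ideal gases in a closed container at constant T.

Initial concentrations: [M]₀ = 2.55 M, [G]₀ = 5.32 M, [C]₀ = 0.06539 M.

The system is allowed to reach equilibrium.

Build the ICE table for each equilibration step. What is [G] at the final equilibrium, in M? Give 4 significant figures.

[G]_eq = 7.869 M

Q₀ = 0.008921 vs Keq = 1.9570e+05 ⇒ Q<K, forward
Step 1:
                  M         G         C
  Initial      2.55      5.32   0.06539
  Change     -2.549     2.549     5.098
  Equil    0.001072     7.869     5.163
  solve Keq expr → x = 2.549; check Q = 1.9570e+05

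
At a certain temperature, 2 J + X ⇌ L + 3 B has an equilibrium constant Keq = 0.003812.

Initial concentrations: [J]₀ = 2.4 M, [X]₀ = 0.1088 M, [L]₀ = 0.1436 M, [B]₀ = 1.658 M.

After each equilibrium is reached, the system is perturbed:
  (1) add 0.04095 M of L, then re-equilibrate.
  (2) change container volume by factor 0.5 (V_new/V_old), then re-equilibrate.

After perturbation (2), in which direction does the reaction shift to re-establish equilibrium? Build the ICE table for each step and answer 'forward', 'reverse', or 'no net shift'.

Direction: reverse

Q₀ = 1.044 vs Keq = 0.003812 ⇒ Q>K, reverse
Step 1:
                    J           X           L           B
  I               2.4      0.1088      0.1436       1.658
  C              0.28        0.14       -0.14       -0.42
  E              2.68      0.2488    0.003591       1.238
  solve Keq expr → x = -0.14; check Q = 0.003812
Then add 0.04095 M of L.
Step 2:
                    J           X           L           B
  I              2.68      0.2488     0.04454       1.238
  C           0.07729     0.03864    -0.03864     -0.1159
  E             2.757      0.2875    0.005897       1.122
  solve Keq expr → x = -0.03864; check Q = 0.003812
Then change container volume by factor 0.5 (V_new/V_old).
Step 3:
                    J           X           L           B
  I             5.515      0.5749     0.01179       2.244
  C           0.01135    0.005676   -0.005676    -0.01703
  E             5.526      0.5806    0.006118       2.227
  solve Keq expr → x = -0.005676; check Q = 0.003812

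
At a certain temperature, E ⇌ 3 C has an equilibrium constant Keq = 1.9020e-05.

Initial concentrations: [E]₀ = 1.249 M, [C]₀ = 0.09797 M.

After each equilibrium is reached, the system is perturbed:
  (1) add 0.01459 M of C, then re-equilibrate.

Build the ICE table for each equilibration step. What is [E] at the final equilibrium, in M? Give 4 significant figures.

Q₀ = 7.5286e-04 vs Keq = 1.9020e-05 ⇒ Q>K, reverse
Step 1:
                  E         C
  init        1.249   0.09797
  Δ         0.02302  -0.06905
  eq          1.272   0.02892
  solve Keq expr → x = -0.02302; check Q = 1.9020e-05
Then add 0.01459 M of C.
Step 2:
                  E         C
  init        1.272   0.04351
  Δ        0.004851  -0.01455
  eq          1.277   0.02896
  solve Keq expr → x = -0.004851; check Q = 1.9020e-05

[E]_eq = 1.277 M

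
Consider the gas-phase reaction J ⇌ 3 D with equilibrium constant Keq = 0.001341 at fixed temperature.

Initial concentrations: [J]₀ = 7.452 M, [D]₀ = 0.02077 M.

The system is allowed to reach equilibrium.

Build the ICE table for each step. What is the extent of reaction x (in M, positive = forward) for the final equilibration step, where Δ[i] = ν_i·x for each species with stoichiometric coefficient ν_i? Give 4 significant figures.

x = 0.06467 M

Q₀ = 1.2024e-06 vs Keq = 0.001341 ⇒ Q<K, forward
Step 1:
                   J          D
  Initial      7.452    0.02077
  Change    -0.06467      0.194
  Equil        7.387     0.2148
  solve Keq expr → x = 0.06467; check Q = 0.001341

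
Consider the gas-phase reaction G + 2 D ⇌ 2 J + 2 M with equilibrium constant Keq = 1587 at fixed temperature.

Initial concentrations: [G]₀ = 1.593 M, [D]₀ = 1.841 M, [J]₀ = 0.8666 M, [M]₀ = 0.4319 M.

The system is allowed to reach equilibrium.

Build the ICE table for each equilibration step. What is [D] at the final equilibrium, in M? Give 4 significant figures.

Q₀ = 0.02595 vs Keq = 1587 ⇒ Q<K, forward
Step 1:
                   G          D          J          M
  init         1.593      1.841     0.8666     0.4319
  Δ          -0.8423     -1.685      1.685      1.685
  eq          0.7507     0.1564      2.551      2.116
  solve Keq expr → x = 0.8423; check Q = 1587

[D]_eq = 0.1564 M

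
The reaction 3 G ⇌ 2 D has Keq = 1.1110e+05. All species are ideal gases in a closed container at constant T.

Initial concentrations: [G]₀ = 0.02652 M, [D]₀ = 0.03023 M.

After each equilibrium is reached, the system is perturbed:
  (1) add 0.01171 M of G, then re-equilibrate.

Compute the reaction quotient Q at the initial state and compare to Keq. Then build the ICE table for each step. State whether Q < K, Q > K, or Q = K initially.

Q₀ = 49; Q < K (proceeds forward)

Q₀ = 49 vs Keq = 1.1110e+05 ⇒ Q<K, forward
Step 1:
                  G         D
  Initial   0.02652   0.03023
  Change   -0.02384    0.0159
  Equil    0.002675   0.04613
  solve Keq expr → x = 0.007948; check Q = 1.1110e+05
Then add 0.01171 M of G.
Step 2:
                  G         D
  Initial   0.01439   0.04613
  Change   -0.01142  0.007615
  Equil    0.002962   0.05374
  solve Keq expr → x = 0.003808; check Q = 1.1110e+05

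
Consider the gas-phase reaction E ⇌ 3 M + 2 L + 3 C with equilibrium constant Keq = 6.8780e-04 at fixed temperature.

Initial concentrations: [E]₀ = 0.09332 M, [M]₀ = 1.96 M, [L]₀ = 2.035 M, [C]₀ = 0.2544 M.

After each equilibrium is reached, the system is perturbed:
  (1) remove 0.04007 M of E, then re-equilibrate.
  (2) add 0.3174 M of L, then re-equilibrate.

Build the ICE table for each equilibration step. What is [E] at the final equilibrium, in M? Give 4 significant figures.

Q₀ = 5.501 vs Keq = 6.8780e-04 ⇒ Q>K, reverse
Step 1:
                    E           M           L           C
  init        0.09332        1.96       2.035      0.2544
  Δ           0.07857     -0.2357     -0.1571     -0.2357
  eq           0.1719       1.724       1.878      0.0187
  solve Keq expr → x = -0.07857; check Q = 6.8780e-04
Then remove 0.04007 M of E.
Step 2:
                    E           M           L           C
  init         0.1318       1.724       1.878      0.0187
  Δ        5.1322e-04    -0.00154   -0.001026    -0.00154
  eq           0.1323       1.723       1.877     0.01716
  solve Keq expr → x = -5.1322e-04; check Q = 6.8780e-04
Then add 0.3174 M of L.
Step 3:
                    E           M           L           C
  init         0.1323       1.723       2.194     0.01716
  Δ        5.5200e-04   -0.001656   -0.001104   -0.001656
  eq           0.1329       1.721       2.193      0.0155
  solve Keq expr → x = -5.5200e-04; check Q = 6.8780e-04

[E]_eq = 0.1329 M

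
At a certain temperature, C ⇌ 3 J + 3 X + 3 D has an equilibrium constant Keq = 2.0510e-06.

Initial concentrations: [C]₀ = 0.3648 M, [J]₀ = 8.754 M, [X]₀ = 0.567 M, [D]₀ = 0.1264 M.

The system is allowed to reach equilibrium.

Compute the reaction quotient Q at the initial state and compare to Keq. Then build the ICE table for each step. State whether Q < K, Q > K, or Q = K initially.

Q₀ = 0.6769 vs Keq = 2.0510e-06 ⇒ Q>K, reverse
Step 1:
                  C         J         X         D
  init       0.3648     8.754     0.567    0.1264
  Δ         0.04131   -0.1239   -0.1239   -0.1239
  eq         0.4061      8.63    0.4431  0.002461
  solve Keq expr → x = -0.04131; check Q = 2.0510e-06

Q₀ = 0.6769; Q > K (proceeds reverse)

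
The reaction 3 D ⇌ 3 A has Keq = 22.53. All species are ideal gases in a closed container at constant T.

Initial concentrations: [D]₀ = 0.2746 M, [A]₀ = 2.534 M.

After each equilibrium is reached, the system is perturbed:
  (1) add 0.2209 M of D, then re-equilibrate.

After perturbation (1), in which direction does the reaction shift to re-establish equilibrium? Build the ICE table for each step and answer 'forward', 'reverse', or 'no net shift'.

Direction: forward

Q₀ = 785.8 vs Keq = 22.53 ⇒ Q>K, reverse
Step 1:
                   D          A
  Initial     0.2746      2.534
  Change      0.4598    -0.4598
  Equil       0.7344      2.074
  solve Keq expr → x = -0.1533; check Q = 22.53
Then add 0.2209 M of D.
Step 2:
                   D          A
  Initial     0.9553      2.074
  Change     -0.1631     0.1631
  Equil       0.7922      2.237
  solve Keq expr → x = 0.05438; check Q = 22.53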